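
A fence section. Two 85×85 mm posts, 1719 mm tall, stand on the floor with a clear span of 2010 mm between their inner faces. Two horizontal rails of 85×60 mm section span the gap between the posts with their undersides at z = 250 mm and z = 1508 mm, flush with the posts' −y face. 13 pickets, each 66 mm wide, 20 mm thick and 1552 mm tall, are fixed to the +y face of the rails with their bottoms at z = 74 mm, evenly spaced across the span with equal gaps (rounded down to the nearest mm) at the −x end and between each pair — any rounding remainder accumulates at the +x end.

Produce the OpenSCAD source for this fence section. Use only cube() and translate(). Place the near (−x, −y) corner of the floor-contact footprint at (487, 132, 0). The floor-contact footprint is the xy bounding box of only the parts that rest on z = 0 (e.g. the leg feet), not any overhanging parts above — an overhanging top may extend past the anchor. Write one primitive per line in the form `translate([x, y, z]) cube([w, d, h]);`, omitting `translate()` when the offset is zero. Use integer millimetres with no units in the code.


translate([487, 132, 0]) cube([85, 85, 1719]);
translate([2582, 132, 0]) cube([85, 85, 1719]);
translate([572, 132, 250]) cube([2010, 85, 60]);
translate([572, 132, 1508]) cube([2010, 85, 60]);
translate([654, 217, 74]) cube([66, 20, 1552]);
translate([802, 217, 74]) cube([66, 20, 1552]);
translate([950, 217, 74]) cube([66, 20, 1552]);
translate([1098, 217, 74]) cube([66, 20, 1552]);
translate([1246, 217, 74]) cube([66, 20, 1552]);
translate([1394, 217, 74]) cube([66, 20, 1552]);
translate([1542, 217, 74]) cube([66, 20, 1552]);
translate([1690, 217, 74]) cube([66, 20, 1552]);
translate([1838, 217, 74]) cube([66, 20, 1552]);
translate([1986, 217, 74]) cube([66, 20, 1552]);
translate([2134, 217, 74]) cube([66, 20, 1552]);
translate([2282, 217, 74]) cube([66, 20, 1552]);
translate([2430, 217, 74]) cube([66, 20, 1552]);


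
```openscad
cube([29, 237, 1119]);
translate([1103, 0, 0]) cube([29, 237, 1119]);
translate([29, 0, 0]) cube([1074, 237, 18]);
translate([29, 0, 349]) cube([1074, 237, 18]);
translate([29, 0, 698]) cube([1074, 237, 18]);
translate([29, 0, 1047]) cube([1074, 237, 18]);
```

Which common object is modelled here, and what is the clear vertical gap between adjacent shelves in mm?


A bookshelf. The clear shelf gap is 331 mm.

Two tall side panels with 4 horizontal boards between them — a bookshelf. The first two shelf undersides are at z = 0 and z = 349; with shelf thickness 18, the clear gap is 349 − 0 − 18 = 331 mm.


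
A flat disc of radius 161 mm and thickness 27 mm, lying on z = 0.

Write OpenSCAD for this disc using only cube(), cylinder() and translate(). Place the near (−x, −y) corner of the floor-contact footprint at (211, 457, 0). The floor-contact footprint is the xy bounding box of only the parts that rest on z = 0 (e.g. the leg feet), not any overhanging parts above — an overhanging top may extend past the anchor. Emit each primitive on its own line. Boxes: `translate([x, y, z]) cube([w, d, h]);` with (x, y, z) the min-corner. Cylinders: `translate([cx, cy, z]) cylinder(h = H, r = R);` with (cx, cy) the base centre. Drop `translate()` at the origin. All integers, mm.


translate([372, 618, 0]) cylinder(h = 27, r = 161);


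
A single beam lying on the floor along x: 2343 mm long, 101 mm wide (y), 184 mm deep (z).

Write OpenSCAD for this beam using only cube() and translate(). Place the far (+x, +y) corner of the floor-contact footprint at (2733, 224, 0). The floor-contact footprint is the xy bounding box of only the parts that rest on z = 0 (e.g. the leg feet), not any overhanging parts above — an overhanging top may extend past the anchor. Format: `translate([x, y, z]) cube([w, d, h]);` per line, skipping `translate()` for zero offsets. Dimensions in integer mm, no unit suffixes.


translate([390, 123, 0]) cube([2343, 101, 184]);


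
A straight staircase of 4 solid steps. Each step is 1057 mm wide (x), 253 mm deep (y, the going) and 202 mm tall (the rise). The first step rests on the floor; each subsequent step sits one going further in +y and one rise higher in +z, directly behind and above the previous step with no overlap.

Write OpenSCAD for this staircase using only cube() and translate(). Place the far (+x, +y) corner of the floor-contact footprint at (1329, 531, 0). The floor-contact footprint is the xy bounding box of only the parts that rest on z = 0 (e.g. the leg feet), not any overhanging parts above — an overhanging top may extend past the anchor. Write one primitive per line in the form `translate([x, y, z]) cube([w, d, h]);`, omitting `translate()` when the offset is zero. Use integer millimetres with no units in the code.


translate([272, 278, 0]) cube([1057, 253, 202]);
translate([272, 531, 202]) cube([1057, 253, 202]);
translate([272, 784, 404]) cube([1057, 253, 202]);
translate([272, 1037, 606]) cube([1057, 253, 202]);


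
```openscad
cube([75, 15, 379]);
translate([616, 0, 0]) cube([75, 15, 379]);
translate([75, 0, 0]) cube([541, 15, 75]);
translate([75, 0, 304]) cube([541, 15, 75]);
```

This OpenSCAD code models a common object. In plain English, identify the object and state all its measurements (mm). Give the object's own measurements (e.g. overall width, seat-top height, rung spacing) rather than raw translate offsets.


A rectangular picture frame lying in the x–z plane (depth along y). The opening is 541 mm wide (x) by 229 mm tall (z), surrounded by a border 75 mm wide on all four sides. The frame is 15 mm deep and is made of two full-height vertical stiles with two horizontal rails fitted between them.


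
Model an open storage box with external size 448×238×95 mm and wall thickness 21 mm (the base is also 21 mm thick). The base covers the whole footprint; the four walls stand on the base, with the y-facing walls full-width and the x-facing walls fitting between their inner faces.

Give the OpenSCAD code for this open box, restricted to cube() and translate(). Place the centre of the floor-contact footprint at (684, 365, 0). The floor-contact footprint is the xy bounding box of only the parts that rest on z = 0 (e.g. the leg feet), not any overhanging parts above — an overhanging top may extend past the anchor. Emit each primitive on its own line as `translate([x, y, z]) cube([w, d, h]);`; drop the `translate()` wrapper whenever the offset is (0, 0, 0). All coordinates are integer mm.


translate([460, 246, 0]) cube([448, 238, 21]);
translate([460, 246, 21]) cube([448, 21, 74]);
translate([460, 463, 21]) cube([448, 21, 74]);
translate([460, 267, 21]) cube([21, 196, 74]);
translate([887, 267, 21]) cube([21, 196, 74]);


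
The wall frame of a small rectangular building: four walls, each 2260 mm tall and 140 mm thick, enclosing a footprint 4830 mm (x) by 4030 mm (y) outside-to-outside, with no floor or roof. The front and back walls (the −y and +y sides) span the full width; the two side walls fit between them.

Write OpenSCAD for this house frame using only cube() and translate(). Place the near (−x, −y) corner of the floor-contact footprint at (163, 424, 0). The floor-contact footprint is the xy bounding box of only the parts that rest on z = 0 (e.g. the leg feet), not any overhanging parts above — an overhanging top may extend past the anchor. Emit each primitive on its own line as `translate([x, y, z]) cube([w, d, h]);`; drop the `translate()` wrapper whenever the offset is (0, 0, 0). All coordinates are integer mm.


translate([163, 424, 0]) cube([4830, 140, 2260]);
translate([163, 4314, 0]) cube([4830, 140, 2260]);
translate([163, 564, 0]) cube([140, 3750, 2260]);
translate([4853, 564, 0]) cube([140, 3750, 2260]);


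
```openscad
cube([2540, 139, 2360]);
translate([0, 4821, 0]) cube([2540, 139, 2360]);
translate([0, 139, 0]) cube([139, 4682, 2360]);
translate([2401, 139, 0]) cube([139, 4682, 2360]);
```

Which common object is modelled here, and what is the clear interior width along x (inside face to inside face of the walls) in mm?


A house (or room) frame. The interior width is 2262 mm.

Four 2360 mm walls enclosing a rectangle with no floor or roof — a room or house frame. Outside width is 2540 mm and wall thickness is 139 mm, so the interior width is 2540 − 2 × 139 = 2262 mm.


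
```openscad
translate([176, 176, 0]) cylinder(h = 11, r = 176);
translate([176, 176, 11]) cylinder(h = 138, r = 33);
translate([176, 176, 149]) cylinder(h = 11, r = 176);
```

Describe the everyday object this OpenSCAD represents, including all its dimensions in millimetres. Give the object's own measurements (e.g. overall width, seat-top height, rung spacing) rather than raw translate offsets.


A spool: two coaxial disc flanges of radius 176 mm and thickness 11 mm, joined by a core cylinder of radius 33 mm and height 138 mm. The lower flange rests on z = 0 and the three cylinders share a vertical axis.


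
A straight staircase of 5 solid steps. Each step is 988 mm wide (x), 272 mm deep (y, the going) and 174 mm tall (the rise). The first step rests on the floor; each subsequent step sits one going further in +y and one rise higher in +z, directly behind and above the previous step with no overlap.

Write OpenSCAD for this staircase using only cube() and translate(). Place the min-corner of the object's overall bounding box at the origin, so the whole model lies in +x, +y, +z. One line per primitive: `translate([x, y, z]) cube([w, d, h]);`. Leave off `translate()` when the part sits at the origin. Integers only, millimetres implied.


cube([988, 272, 174]);
translate([0, 272, 174]) cube([988, 272, 174]);
translate([0, 544, 348]) cube([988, 272, 174]);
translate([0, 816, 522]) cube([988, 272, 174]);
translate([0, 1088, 696]) cube([988, 272, 174]);


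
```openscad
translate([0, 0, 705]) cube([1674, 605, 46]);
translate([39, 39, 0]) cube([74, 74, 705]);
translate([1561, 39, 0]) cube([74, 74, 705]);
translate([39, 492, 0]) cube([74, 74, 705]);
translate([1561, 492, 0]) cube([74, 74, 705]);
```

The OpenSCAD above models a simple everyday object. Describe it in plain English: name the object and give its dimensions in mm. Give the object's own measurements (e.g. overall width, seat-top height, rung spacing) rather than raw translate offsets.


A rectangular dining table. The top is 1674×605×46 mm with its upper surface at z = 751 mm. It stands on four 74×74 mm square legs, each inset 39 mm from the nearest pair of top edges, running from the floor to the underside of the top.


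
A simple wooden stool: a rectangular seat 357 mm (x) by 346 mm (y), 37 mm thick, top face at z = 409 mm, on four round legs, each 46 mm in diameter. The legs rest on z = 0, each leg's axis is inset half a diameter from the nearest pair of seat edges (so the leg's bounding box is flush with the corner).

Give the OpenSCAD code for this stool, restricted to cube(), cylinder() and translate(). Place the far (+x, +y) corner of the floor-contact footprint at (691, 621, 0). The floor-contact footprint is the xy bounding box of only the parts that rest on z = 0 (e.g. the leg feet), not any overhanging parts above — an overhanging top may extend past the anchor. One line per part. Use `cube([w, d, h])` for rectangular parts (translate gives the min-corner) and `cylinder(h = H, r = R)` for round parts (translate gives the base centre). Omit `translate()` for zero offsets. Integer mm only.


// leg_h = 409 - 37 = 372
translate([334, 275, 372]) cube([357, 346, 37]);
translate([357, 298, 0]) cylinder(h = 372, r = 23);
translate([668, 298, 0]) cylinder(h = 372, r = 23);
translate([357, 598, 0]) cylinder(h = 372, r = 23);
translate([668, 598, 0]) cylinder(h = 372, r = 23);


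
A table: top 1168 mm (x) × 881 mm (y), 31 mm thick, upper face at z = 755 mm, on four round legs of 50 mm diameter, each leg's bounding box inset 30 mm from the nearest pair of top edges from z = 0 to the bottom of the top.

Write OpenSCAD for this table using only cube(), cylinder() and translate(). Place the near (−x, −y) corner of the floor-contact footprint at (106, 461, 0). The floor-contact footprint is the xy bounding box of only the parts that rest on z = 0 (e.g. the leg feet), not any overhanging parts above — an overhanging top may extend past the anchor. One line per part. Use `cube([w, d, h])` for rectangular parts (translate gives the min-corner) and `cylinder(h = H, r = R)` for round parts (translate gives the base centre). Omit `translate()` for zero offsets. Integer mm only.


translate([76, 431, 724]) cube([1168, 881, 31]);
translate([131, 486, 0]) cylinder(h = 724, r = 25);
translate([1189, 486, 0]) cylinder(h = 724, r = 25);
translate([131, 1257, 0]) cylinder(h = 724, r = 25);
translate([1189, 1257, 0]) cylinder(h = 724, r = 25);


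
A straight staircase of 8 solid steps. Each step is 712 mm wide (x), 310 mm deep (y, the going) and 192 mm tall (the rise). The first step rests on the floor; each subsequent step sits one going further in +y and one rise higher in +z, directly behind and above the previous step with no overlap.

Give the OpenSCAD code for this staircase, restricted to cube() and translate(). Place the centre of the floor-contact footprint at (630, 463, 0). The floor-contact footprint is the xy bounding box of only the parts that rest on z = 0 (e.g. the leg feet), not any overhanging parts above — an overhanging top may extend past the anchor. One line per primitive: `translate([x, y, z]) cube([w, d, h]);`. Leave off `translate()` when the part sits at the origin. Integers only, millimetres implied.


translate([274, 308, 0]) cube([712, 310, 192]);
translate([274, 618, 192]) cube([712, 310, 192]);
translate([274, 928, 384]) cube([712, 310, 192]);
translate([274, 1238, 576]) cube([712, 310, 192]);
translate([274, 1548, 768]) cube([712, 310, 192]);
translate([274, 1858, 960]) cube([712, 310, 192]);
translate([274, 2168, 1152]) cube([712, 310, 192]);
translate([274, 2478, 1344]) cube([712, 310, 192]);


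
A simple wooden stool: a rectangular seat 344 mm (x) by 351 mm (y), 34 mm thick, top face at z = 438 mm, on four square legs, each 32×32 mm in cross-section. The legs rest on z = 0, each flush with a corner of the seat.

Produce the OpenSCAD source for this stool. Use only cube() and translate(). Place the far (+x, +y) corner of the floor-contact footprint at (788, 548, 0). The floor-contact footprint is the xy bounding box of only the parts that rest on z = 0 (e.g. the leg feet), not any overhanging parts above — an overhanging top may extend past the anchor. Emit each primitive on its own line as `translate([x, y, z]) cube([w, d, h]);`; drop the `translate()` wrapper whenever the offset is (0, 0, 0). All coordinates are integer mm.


translate([444, 197, 404]) cube([344, 351, 34]);
translate([444, 197, 0]) cube([32, 32, 404]);
translate([756, 197, 0]) cube([32, 32, 404]);
translate([444, 516, 0]) cube([32, 32, 404]);
translate([756, 516, 0]) cube([32, 32, 404]);


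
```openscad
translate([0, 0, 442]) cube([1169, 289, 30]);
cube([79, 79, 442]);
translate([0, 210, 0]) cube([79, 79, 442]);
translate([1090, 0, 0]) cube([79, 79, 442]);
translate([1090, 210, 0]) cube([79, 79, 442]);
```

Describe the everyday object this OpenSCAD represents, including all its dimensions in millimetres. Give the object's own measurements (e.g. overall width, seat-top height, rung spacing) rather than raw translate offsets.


A long wooden bench with a 1169 mm (x) × 289 mm (y) seat, 30 mm thick, its top surface 472 mm above the floor. Four 79 mm square legs at the seat corners, flush with the edges, run from z = 0 to the seat underside.


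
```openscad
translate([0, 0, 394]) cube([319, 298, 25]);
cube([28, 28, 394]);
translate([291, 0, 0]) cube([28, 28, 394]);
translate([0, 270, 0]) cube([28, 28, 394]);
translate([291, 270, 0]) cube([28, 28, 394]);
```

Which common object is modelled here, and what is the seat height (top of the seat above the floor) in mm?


A stool. The seat height is 419 mm.

A 319×298×25 slab at z = 394 on four corner posts — a stool. The seat top is 394 + 25 = 419 mm.


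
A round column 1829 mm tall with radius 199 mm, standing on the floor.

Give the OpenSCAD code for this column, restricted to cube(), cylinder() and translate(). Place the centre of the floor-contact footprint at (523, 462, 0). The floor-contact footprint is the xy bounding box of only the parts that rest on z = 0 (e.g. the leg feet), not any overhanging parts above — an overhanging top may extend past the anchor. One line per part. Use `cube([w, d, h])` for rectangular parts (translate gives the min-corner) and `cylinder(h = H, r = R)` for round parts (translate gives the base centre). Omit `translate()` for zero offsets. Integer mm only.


translate([523, 462, 0]) cylinder(h = 1829, r = 199);


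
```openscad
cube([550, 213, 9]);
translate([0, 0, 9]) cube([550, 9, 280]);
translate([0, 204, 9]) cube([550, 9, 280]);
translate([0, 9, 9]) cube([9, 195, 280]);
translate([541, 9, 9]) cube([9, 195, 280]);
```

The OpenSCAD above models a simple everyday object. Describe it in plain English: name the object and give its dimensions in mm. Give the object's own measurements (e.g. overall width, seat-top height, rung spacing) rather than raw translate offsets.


An open-topped rectangular box: outside dimensions 550×213×289 mm, with a uniform wall and base thickness of 9 mm. The base is a full 550×213 slab on the floor; four walls sit on top of the base. The front and back walls (the −y and +y sides) span the full width; the two side walls fit between them.


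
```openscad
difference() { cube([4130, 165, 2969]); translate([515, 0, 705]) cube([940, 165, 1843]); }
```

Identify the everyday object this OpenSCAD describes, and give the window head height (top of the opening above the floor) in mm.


A wall with a window opening. The window head height is 2548 mm.

A wall with a rectangular opening subtracted — a window. Sill at z = 705, opening 1843 mm tall, so the head is at 705 + 1843 = 2548 mm.


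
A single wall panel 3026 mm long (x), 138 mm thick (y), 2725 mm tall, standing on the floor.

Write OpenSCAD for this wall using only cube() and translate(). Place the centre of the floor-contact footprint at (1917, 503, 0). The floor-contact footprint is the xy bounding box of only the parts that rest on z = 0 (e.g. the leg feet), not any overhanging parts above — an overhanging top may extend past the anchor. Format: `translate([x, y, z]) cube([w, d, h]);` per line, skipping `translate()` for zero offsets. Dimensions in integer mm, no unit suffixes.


translate([404, 434, 0]) cube([3026, 138, 2725]);


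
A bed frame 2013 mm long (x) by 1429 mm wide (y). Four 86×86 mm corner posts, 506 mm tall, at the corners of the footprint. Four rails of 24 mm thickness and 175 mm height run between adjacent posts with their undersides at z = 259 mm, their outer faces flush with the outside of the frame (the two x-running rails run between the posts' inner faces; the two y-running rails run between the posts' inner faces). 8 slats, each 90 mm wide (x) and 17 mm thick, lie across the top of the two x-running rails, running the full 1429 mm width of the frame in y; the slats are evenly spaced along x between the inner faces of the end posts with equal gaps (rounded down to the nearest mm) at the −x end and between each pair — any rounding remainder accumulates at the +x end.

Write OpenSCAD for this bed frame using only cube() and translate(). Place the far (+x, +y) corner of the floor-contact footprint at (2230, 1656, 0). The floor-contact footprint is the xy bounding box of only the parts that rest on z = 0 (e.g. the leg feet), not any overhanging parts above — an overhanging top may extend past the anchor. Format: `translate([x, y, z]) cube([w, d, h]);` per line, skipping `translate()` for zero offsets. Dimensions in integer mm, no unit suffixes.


translate([217, 227, 0]) cube([86, 86, 506]);
translate([217, 1570, 0]) cube([86, 86, 506]);
translate([2144, 227, 0]) cube([86, 86, 506]);
translate([2144, 1570, 0]) cube([86, 86, 506]);
translate([303, 227, 259]) cube([1841, 24, 175]);
translate([303, 1632, 259]) cube([1841, 24, 175]);
translate([217, 313, 259]) cube([24, 1257, 175]);
translate([2206, 313, 259]) cube([24, 1257, 175]);
translate([427, 227, 434]) cube([90, 1429, 17]);
translate([641, 227, 434]) cube([90, 1429, 17]);
translate([855, 227, 434]) cube([90, 1429, 17]);
translate([1069, 227, 434]) cube([90, 1429, 17]);
translate([1283, 227, 434]) cube([90, 1429, 17]);
translate([1497, 227, 434]) cube([90, 1429, 17]);
translate([1711, 227, 434]) cube([90, 1429, 17]);
translate([1925, 227, 434]) cube([90, 1429, 17]);


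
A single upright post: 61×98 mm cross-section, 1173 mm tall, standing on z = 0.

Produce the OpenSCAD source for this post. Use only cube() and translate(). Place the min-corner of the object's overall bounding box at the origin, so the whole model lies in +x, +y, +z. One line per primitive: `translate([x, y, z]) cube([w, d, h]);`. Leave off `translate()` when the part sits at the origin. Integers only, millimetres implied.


cube([61, 98, 1173]);


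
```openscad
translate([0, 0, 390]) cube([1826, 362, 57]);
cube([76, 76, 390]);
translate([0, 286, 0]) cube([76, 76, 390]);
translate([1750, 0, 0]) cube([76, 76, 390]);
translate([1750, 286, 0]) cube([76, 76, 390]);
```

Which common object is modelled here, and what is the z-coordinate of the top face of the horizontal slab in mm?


A bench. The seat-top height is 447 mm.

A long slab on four corner posts — a bench. The slab sits at z = 390 with thickness 57, so the top is 390 + 57 = 447 mm.


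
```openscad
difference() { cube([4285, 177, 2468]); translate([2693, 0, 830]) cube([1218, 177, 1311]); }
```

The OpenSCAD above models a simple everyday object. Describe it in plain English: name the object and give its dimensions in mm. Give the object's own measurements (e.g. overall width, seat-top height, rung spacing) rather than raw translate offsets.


A wall 4285 mm long (x), 177 mm thick (y), 2468 mm tall, with a rectangular window opening cut through it. The opening is 1218 mm wide and 1311 mm tall; its sill is at z = 830 mm and its near (−x) edge is 2693 mm from the wall's −x end. The opening passes through the full wall thickness.


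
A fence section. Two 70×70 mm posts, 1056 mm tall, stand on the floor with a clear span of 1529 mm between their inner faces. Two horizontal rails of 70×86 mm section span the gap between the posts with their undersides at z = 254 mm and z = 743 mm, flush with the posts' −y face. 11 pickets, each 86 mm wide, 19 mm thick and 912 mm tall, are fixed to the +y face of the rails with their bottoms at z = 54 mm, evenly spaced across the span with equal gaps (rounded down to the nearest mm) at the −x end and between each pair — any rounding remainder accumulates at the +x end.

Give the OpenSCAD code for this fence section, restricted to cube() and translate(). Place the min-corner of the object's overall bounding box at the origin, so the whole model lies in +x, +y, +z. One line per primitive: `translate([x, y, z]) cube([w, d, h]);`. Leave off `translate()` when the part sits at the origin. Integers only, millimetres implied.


cube([70, 70, 1056]);
translate([1599, 0, 0]) cube([70, 70, 1056]);
translate([70, 0, 254]) cube([1529, 70, 86]);
translate([70, 0, 743]) cube([1529, 70, 86]);
translate([118, 70, 54]) cube([86, 19, 912]);
translate([252, 70, 54]) cube([86, 19, 912]);
translate([386, 70, 54]) cube([86, 19, 912]);
translate([520, 70, 54]) cube([86, 19, 912]);
translate([654, 70, 54]) cube([86, 19, 912]);
translate([788, 70, 54]) cube([86, 19, 912]);
translate([922, 70, 54]) cube([86, 19, 912]);
translate([1056, 70, 54]) cube([86, 19, 912]);
translate([1190, 70, 54]) cube([86, 19, 912]);
translate([1324, 70, 54]) cube([86, 19, 912]);
translate([1458, 70, 54]) cube([86, 19, 912]);


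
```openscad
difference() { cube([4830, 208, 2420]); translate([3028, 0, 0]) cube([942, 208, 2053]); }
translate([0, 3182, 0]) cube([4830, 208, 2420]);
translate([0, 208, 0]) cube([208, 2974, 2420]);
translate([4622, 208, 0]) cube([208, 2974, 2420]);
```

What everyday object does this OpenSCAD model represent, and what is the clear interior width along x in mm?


A single room. The interior width is 4414 mm.

Four walls enclosing a rectangle with a door in the front wall — a room. Outside width 4830 minus two 208 mm walls gives 4414 mm.


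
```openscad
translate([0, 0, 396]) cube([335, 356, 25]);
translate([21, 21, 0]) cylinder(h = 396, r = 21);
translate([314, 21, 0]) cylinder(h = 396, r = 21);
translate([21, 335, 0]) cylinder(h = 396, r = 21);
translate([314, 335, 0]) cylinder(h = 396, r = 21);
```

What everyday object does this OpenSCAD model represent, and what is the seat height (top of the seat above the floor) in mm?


A stool. The seat height is 421 mm.

A 335×356×25 slab at z = 396 on four corner cylinders — a stool. The seat top is 396 + 25 = 421 mm.


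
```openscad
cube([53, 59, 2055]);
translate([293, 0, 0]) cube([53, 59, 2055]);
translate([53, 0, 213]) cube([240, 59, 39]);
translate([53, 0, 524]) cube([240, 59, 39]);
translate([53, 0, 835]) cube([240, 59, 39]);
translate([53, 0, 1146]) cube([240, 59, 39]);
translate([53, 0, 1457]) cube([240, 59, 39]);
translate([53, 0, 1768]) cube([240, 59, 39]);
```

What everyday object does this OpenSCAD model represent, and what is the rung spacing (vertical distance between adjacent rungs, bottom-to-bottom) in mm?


A ladder. The rung spacing is 311 mm.

Two tall 53×59 posts with 6 short bars between them — a ladder. Adjacent rungs sit at z = 213 and z = 524, so the spacing is 524 − 213 = 311 mm.


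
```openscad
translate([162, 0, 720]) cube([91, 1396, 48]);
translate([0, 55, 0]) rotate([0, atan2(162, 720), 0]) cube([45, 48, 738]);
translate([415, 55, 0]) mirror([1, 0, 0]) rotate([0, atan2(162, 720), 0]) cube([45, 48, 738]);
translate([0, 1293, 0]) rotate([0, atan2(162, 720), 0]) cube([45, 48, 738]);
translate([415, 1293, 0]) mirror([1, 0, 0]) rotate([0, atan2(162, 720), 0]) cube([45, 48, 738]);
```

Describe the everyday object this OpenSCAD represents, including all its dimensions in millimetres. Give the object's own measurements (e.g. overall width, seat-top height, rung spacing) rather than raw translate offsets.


A sawhorse. A 91×1396×48 mm beam (x, y, z) sits on two A-frame leg pairs. Each pair is two raked legs of 45×48 mm section (48 mm along y) splaying symmetrically in x. Each leg rises 720 mm vertically over 162 mm of horizontal reach and is 738 mm long along its own axis. Every leg's outer bottom edge rests on the floor and its outer top edge meets a bottom edge of the beam — the left legs (tilting toward +x) meet the beam's −x bottom edge, the right legs (their mirror images, tilting toward −x) meet its +x bottom edge — so the leg tops tuck under the beam, the beam's underside is 720 mm above the floor, and the feet are 415 mm apart outside-to-outside with the beam centred between them. The two leg pairs are set in 55 mm from either end of the beam.


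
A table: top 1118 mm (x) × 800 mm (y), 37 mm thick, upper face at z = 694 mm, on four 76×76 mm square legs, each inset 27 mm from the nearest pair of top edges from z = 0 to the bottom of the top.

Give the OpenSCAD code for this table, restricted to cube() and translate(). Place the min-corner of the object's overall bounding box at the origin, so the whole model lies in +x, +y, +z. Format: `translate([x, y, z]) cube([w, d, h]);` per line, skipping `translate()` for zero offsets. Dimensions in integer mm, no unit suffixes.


translate([0, 0, 657]) cube([1118, 800, 37]);
translate([27, 27, 0]) cube([76, 76, 657]);
translate([1015, 27, 0]) cube([76, 76, 657]);
translate([27, 697, 0]) cube([76, 76, 657]);
translate([1015, 697, 0]) cube([76, 76, 657]);


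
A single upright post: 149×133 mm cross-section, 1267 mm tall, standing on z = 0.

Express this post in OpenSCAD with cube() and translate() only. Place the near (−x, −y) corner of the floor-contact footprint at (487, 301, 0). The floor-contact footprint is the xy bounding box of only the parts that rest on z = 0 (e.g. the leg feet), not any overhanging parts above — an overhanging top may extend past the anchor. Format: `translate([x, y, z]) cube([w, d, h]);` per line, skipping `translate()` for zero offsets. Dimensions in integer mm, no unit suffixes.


translate([487, 301, 0]) cube([149, 133, 1267]);


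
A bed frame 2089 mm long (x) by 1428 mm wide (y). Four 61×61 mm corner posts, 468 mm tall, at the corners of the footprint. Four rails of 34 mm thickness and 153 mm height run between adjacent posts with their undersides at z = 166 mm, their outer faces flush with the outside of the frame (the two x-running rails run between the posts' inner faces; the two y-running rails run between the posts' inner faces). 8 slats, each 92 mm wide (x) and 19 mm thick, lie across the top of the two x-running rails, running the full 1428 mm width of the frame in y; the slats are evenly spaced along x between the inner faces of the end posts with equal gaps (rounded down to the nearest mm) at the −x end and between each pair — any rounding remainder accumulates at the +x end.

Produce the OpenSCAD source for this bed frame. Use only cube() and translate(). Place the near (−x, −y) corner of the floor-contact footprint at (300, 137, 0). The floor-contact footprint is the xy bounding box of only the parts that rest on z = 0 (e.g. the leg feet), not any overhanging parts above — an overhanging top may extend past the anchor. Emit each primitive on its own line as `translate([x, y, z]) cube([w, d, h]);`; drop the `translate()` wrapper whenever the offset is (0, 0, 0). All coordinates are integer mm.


translate([300, 137, 0]) cube([61, 61, 468]);
translate([300, 1504, 0]) cube([61, 61, 468]);
translate([2328, 137, 0]) cube([61, 61, 468]);
translate([2328, 1504, 0]) cube([61, 61, 468]);
translate([361, 137, 166]) cube([1967, 34, 153]);
translate([361, 1531, 166]) cube([1967, 34, 153]);
translate([300, 198, 166]) cube([34, 1306, 153]);
translate([2355, 198, 166]) cube([34, 1306, 153]);
translate([497, 137, 319]) cube([92, 1428, 19]);
translate([725, 137, 319]) cube([92, 1428, 19]);
translate([953, 137, 319]) cube([92, 1428, 19]);
translate([1181, 137, 319]) cube([92, 1428, 19]);
translate([1409, 137, 319]) cube([92, 1428, 19]);
translate([1637, 137, 319]) cube([92, 1428, 19]);
translate([1865, 137, 319]) cube([92, 1428, 19]);
translate([2093, 137, 319]) cube([92, 1428, 19]);


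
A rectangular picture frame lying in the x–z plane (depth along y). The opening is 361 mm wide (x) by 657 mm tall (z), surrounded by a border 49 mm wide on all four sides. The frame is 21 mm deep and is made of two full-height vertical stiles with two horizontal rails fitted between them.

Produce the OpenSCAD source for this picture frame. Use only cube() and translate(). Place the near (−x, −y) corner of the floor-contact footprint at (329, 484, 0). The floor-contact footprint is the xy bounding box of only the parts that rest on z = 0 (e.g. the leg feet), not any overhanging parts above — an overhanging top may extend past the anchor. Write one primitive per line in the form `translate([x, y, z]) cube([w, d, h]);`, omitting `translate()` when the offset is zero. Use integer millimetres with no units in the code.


translate([329, 484, 0]) cube([49, 21, 755]);
translate([739, 484, 0]) cube([49, 21, 755]);
translate([378, 484, 0]) cube([361, 21, 49]);
translate([378, 484, 706]) cube([361, 21, 49]);


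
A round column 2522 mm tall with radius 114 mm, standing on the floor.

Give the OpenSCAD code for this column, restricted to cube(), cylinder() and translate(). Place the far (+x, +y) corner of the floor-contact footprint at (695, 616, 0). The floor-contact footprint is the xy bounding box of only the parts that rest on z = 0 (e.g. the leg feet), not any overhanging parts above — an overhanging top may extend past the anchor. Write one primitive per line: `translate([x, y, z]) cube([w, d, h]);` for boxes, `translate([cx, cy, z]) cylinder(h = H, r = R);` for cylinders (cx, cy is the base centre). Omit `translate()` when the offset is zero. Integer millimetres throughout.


translate([581, 502, 0]) cylinder(h = 2522, r = 114);


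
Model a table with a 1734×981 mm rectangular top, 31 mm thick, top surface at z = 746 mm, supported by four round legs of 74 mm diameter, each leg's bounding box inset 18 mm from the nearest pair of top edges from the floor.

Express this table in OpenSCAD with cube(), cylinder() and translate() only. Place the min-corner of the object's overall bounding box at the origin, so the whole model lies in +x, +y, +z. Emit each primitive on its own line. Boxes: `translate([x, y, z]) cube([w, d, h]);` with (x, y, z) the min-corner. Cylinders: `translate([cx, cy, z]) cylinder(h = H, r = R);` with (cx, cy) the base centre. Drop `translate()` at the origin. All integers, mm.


// leg_h = 746 - 31 = 715
translate([0, 0, 715]) cube([1734, 981, 31]);
translate([55, 55, 0]) cylinder(h = 715, r = 37);
translate([1679, 55, 0]) cylinder(h = 715, r = 37);
translate([55, 926, 0]) cylinder(h = 715, r = 37);
translate([1679, 926, 0]) cylinder(h = 715, r = 37);


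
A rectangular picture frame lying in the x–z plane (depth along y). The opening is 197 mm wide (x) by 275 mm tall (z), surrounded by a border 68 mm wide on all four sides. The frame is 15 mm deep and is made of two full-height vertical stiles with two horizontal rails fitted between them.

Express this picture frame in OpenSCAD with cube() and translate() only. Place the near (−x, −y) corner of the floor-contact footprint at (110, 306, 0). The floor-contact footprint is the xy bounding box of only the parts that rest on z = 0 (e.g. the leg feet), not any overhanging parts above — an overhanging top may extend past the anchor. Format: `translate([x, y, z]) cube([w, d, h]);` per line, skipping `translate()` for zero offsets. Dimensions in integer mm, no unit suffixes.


translate([110, 306, 0]) cube([68, 15, 411]);
translate([375, 306, 0]) cube([68, 15, 411]);
translate([178, 306, 0]) cube([197, 15, 68]);
translate([178, 306, 343]) cube([197, 15, 68]);


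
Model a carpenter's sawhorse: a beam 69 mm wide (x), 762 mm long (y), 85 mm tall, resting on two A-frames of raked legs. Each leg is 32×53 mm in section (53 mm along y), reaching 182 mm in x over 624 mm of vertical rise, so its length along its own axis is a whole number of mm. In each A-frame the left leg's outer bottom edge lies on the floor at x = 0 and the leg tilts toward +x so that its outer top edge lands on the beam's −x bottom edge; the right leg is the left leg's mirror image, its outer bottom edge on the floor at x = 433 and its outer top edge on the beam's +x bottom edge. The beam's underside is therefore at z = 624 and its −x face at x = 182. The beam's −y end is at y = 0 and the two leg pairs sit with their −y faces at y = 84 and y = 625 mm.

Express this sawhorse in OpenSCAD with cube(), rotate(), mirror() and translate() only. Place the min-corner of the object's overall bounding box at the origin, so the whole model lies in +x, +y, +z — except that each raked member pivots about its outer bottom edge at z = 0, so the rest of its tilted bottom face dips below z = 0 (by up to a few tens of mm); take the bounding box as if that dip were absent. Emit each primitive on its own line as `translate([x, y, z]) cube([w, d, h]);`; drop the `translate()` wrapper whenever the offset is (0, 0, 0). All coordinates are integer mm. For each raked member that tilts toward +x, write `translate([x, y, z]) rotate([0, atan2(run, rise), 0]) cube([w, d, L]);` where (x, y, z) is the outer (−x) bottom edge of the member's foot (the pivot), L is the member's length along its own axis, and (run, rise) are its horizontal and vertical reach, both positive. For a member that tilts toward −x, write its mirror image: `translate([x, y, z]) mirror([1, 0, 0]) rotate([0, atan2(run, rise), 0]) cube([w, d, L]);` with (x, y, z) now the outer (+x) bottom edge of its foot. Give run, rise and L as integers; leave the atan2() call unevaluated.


translate([182, 0, 624]) cube([69, 762, 85]);
translate([0, 84, 0]) rotate([0, atan2(182, 624), 0]) cube([32, 53, 650]);
translate([433, 84, 0]) mirror([1, 0, 0]) rotate([0, atan2(182, 624), 0]) cube([32, 53, 650]);
translate([0, 625, 0]) rotate([0, atan2(182, 624), 0]) cube([32, 53, 650]);
translate([433, 625, 0]) mirror([1, 0, 0]) rotate([0, atan2(182, 624), 0]) cube([32, 53, 650]);


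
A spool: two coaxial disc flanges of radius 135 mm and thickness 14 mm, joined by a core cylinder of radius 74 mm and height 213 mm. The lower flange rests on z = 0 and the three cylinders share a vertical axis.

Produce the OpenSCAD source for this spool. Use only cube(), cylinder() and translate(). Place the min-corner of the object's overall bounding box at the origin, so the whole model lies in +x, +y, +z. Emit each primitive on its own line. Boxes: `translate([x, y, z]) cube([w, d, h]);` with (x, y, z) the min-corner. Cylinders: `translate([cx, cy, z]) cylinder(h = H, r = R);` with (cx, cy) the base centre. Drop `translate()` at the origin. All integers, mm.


translate([135, 135, 0]) cylinder(h = 14, r = 135);
translate([135, 135, 14]) cylinder(h = 213, r = 74);
translate([135, 135, 227]) cylinder(h = 14, r = 135);


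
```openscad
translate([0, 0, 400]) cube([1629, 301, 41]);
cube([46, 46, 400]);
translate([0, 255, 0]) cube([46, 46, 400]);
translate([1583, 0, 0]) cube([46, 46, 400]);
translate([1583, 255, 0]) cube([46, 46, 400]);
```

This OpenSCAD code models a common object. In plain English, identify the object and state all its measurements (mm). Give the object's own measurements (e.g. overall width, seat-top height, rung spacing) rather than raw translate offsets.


A long wooden bench with a 1629 mm (x) × 301 mm (y) seat, 41 mm thick, its top surface 441 mm above the floor. Four 46 mm square legs at the seat corners, flush with the edges, run from z = 0 to the seat underside.


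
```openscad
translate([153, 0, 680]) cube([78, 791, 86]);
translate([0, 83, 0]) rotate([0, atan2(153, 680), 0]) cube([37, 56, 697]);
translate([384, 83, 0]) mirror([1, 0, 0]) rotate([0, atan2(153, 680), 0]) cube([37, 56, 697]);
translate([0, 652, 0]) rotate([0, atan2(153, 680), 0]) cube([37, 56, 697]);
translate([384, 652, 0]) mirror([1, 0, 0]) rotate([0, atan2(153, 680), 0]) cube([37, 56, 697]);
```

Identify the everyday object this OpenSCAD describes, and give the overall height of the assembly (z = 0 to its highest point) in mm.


A sawhorse. The overall height is 766 mm.

A beam across two mirrored pairs of raked legs — a sawhorse. The beam's underside is at z = 680 (matching the legs' vertical rise in atan2(153, 680)) and the beam is 86 mm tall, so its top is at 680 + 86 = 766 mm. The raked legs top out at the beam's underside, so that is the highest point.


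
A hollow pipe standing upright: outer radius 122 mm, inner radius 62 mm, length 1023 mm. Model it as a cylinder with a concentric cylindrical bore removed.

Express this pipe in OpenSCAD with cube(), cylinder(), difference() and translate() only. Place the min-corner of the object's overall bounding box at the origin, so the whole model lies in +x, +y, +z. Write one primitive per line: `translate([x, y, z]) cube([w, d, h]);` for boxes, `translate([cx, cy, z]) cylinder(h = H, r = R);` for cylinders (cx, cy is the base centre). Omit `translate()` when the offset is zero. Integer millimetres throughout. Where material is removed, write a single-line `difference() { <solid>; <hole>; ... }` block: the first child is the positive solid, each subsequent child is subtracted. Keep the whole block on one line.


difference() { translate([122, 122, 0]) cylinder(h = 1023, r = 122); translate([122, 122, 0]) cylinder(h = 1023, r = 62); }


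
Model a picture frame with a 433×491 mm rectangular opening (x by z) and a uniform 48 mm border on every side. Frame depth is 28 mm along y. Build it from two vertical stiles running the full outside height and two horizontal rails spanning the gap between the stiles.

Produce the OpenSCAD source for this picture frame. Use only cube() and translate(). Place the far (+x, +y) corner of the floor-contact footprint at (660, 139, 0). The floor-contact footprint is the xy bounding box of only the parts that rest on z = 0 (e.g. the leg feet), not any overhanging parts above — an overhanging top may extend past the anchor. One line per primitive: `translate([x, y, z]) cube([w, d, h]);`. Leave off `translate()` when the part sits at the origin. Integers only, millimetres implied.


translate([131, 111, 0]) cube([48, 28, 587]);
translate([612, 111, 0]) cube([48, 28, 587]);
translate([179, 111, 0]) cube([433, 28, 48]);
translate([179, 111, 539]) cube([433, 28, 48]);
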